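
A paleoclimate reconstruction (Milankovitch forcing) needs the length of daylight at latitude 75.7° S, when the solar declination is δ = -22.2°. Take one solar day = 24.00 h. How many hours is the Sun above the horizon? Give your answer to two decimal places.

Sunrise equation: cos h₀ = −tan ϕ · tan δ = -1.6010 ≤ −1, so the Sun never sets (polar day) and h₀ = π.
Daylight = 2h₀/(2π) × 24.00 h = (3.1416/π) × 24.00 = 24.00 h.

24.00 h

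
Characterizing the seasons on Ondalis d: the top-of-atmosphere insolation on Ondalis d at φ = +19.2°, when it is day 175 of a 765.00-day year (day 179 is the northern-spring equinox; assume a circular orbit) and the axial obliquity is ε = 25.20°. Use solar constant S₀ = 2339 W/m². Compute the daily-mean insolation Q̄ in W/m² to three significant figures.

Solar longitude: λ_s = 360° × (175 − 179)/765.00 = -1.882°, i.e. -1.882° + 360° = 358.118°.
sin δ = sin 25.20° × sin 358.118° = -0.01399, so δ = -0.801°.
cos H₀ = −tan(+19.2°) tan(-0.801°) = 0.0049, H₀ = 1.5659 rad.
Bracket: H₀ sin φ sin δ + cos φ cos δ sin H₀ = 1.5659×0.32887×-0.01399 + 0.94438×0.99990×0.99999 = -0.007205 + 0.944276 = 0.937071.
Q̄ = (S₀/π) × [bracket] = (2339/π) × 0.937071 = 697.7 W/m².

Q̄ ≈ 698 W/m²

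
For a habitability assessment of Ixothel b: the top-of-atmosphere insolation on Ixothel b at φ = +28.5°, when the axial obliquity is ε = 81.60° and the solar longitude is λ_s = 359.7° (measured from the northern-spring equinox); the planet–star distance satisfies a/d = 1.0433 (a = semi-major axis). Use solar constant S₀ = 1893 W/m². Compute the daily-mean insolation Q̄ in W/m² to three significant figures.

Q̄ ≈ 574 W/m²

Solar declination: sin δ = sin ε · sin λ_s = sin 81.60° × sin 359.7° = -0.00518, so δ = -0.297°.
cos H₀ = −tan(+28.5°) tan(-0.297°) = 0.0028, H₀ = 1.5680 rad.
Bracket: H₀ sin φ sin δ + cos φ cos δ sin H₀ = 1.5680×0.47716×-0.00518 + 0.87882×0.99999×1.00000 = -0.003876 + 0.878811 = 0.874935.
Inverse-square distance factor (a/d)² = 1.0433² = 1.088475.
Q̄ = (S₀/π) × 1.088475 × [bracket] = (1893/π) × 1.088475 × 0.874935 = 573.8 W/m².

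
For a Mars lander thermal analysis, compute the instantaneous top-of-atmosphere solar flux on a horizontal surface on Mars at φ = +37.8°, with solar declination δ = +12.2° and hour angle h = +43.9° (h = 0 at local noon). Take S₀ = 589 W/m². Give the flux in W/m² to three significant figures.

cos θ_z = sin φ sin δ + cos φ cos δ cos h = 0.129522 + 0.556489 = 0.686011.
Flux = S₀ · cos θ_z = 589 × 0.686011 = 404.1 W/m².

404 W/m²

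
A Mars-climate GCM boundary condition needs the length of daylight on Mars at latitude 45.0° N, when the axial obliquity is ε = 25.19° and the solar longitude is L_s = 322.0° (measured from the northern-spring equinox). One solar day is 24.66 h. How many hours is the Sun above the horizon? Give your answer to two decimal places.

Solar declination: sin δ = sin ε · sin L_s = sin 25.19° × sin 322.0° = -0.26204, so δ = -15.191°.
cos h₀ = −tan ϕ · tan δ = −tan(+45.0°) × tan(-15.191°) = 0.2715, so h₀ = 1.2958 rad = 74.24°.
Daylight = 2h₀/(2π) × 24.66 h = (1.2958/π) × 24.66 = 10.17 h.

10.17 h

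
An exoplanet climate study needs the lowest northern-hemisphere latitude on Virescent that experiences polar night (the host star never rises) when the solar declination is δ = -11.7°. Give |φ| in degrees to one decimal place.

Polar night requires cos H₀ = −tan φ tan δ ≥ 1, i.e. tan φ tan δ ≤ −1.
The boundary is |tan φ| · |tan δ| = 1, so |φ| = 90° − |δ| = 90° − 11.7° = 78.3° in the northern hemisphere.

|φ| = 78.3°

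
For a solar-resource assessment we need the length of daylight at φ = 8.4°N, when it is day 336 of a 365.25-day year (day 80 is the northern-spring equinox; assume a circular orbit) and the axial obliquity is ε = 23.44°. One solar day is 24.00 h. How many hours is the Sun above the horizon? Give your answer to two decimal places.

11.54 h

Solar longitude: λ_s = 360° × (336 − 80)/365.25 = 252.320°.
sin δ = sin 23.44° × sin 252.320° = -0.37900, so δ = -22.272°.
cos H₀ = −tan φ · tan δ = −tan(+8.4°) × tan(-22.272°) = 0.0605, so H₀ = 1.5103 rad = 86.53°.
Daylight = 2H₀/(2π) × 24.00 h = (1.5103/π) × 24.00 = 11.54 h.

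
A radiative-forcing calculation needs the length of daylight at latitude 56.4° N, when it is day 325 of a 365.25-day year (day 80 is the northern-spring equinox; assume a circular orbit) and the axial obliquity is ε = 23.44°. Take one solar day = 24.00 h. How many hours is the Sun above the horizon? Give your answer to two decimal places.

Solar longitude: L_s = 360° × (325 − 80)/365.25 = 241.478°.
sin δ = sin 23.44° × sin 241.478° = -0.34951, so δ = -20.457°.
cos h₀ = −tan ϕ · tan δ = −tan(+56.4°) × tan(-20.457°) = 0.5615, so h₀ = 0.9746 rad = 55.84°.
Daylight = 2h₀/(2π) × 24.00 h = (0.9746/π) × 24.00 = 7.45 h.

7.45 h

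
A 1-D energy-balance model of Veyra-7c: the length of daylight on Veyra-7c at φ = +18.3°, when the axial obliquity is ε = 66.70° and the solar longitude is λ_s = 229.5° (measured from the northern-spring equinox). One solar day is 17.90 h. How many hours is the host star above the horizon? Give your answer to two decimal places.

7.08 h

Solar declination: sin δ = sin ε · sin λ_s = sin 66.70° × sin 229.5° = -0.69839, so δ = -44.298°.
cos H₀ = −tan φ · tan δ = −tan(+18.3°) × tan(-44.298°) = 0.3227, so H₀ = 1.2422 rad = 71.17°.
Daylight = 2H₀/(2π) × 17.90 h = (1.2422/π) × 17.90 = 7.08 h.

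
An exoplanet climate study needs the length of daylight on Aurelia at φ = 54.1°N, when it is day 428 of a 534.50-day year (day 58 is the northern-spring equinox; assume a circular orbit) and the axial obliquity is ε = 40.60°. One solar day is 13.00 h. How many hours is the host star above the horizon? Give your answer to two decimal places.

0.00 h

Solar longitude: λ_s = 360° × (428 − 58)/534.50 = 249.205°.
sin δ = sin 40.60° × sin 249.205° = -0.60838, so δ = -37.472°.
cos H₀ = −tan φ · tan δ = 1.0590 ≥ 1, so the host star never rises (polar night) and H₀ = 0.
Daylight = 2H₀/(2π) × 13.00 h = (0.0000/π) × 13.00 = 0.00 h.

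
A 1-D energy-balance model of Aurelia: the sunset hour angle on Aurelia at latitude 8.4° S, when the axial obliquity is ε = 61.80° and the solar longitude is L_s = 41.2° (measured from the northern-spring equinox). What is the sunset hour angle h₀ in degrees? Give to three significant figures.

h₀ = 84.0°

Solar declination: sin δ = sin ε · sin L_s = sin 61.80° × sin 41.2° = 0.58051, so δ = +35.486°.
cos h₀ = −tan ϕ · tan δ = −tan(-8.4°) × tan(+35.486°) = 0.1053, so h₀ = 1.4653 rad = 83.96°.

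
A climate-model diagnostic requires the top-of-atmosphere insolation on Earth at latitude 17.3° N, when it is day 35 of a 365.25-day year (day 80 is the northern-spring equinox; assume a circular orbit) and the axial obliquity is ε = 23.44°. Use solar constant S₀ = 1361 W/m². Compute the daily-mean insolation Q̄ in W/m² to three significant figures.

Q̄ ≈ 343 W/m²

Solar longitude: λ_s = 360° × (35 − 80)/365.25 = -44.353°, i.e. -44.353° + 360° = 315.647°.
sin δ = sin 23.44° × sin 315.647° = -0.27809, so δ = -16.146°.
cos H₀ = −tan(+17.3°) tan(-16.146°) = 0.0902, H₀ = 1.4805 rad.
Bracket: H₀ sin φ sin δ + cos φ cos δ sin H₀ = 1.4805×0.29737×-0.27809 + 0.95476×0.96056×0.99593 = -0.122431 + 0.913372 = 0.790941.
Q̄ = (S₀/π) × [bracket] = (1361/π) × 0.790941 = 342.7 W/m².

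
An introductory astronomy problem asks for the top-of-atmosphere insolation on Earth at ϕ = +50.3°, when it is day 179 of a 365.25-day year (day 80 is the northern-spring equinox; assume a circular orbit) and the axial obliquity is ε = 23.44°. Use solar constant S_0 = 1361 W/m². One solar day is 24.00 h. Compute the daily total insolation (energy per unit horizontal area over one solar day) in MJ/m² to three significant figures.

42.8 MJ/m²

Solar longitude: L_s = 360° × (179 − 80)/365.25 = 97.577°.
sin δ = sin 23.44° × sin 97.577° = 0.39432, so δ = +23.223°.
cos h₀ = −tan(+50.3°) tan(+23.223°) = -0.5168, h₀ = 2.1139 rad.
Bracket: h₀ sin ϕ sin δ + cos ϕ cos δ sin h₀ = 2.1139×0.76940×0.39432 + 0.63877×0.91898×0.85609 = 0.641336 + 0.502539 = 1.143875.
Q̄ = (S_0/π) × [bracket] = (1361/π) × 1.143875 = 495.55 W/m².
Daily total = Q̄ × 24.00 h × 3600 s/h = 495.55 × 24.00 × 3600 / 10⁶ = 42.82 MJ/m².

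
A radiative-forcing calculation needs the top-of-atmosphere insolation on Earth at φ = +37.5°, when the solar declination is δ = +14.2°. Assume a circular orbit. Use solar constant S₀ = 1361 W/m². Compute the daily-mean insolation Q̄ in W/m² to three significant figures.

cos H₀ = −tan(+37.5°) tan(+14.200°) = -0.1942, H₀ = 1.7662 rad.
Bracket: H₀ sin φ sin δ + cos φ cos δ sin H₀ = 1.7662×0.60876×0.24531 + 0.79335×0.96945×0.98097 = 0.263755 + 0.754477 = 1.018232.
Q̄ = (S₀/π) × [bracket] = (1361/π) × 1.018232 = 441.1 W/m².

Q̄ ≈ 441 W/m²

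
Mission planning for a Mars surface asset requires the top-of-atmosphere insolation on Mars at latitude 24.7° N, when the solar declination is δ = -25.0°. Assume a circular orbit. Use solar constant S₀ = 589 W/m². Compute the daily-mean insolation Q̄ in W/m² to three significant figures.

Q̄ ≈ 106 W/m²

cos H₀ = −tan(+24.7°) tan(-25.000°) = 0.2145, H₀ = 1.3546 rad.
Bracket: H₀ sin φ sin δ + cos φ cos δ sin H₀ = 1.3546×0.41787×-0.42262 + 0.90851×0.90631×0.97673 = -0.239223 + 0.804231 = 0.565008.
Q̄ = (S₀/π) × [bracket] = (589/π) × 0.565008 = 105.9 W/m².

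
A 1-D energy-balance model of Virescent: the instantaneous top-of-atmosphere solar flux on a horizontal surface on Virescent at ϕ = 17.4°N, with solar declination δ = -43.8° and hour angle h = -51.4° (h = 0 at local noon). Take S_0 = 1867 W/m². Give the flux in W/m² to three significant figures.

cos θ_z = sin ϕ sin δ + cos ϕ cos δ cos h = -0.206979 + 0.429686 = 0.222707.
Flux = S_0 · cos θ_z = 1867 × 0.222707 = 415.8 W/m².

416 W/m²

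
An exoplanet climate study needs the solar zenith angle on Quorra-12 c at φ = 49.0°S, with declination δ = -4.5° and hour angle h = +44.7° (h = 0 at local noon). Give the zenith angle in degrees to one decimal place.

cos θ_z = sin φ sin δ + cos φ cos δ cos h = 0.059214 + 0.464889 = 0.524103.
θ_z = arccos(0.524103) = 58.4°.

θ_z = 58.4°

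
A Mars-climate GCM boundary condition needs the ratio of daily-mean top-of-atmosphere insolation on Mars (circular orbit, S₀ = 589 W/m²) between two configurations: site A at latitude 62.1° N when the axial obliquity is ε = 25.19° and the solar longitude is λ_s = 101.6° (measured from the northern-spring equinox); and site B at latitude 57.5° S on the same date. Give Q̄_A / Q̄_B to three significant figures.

Q̄_A / Q̄_B ≈ 17.0

— Configuration A (φ=+62.1°):
Solar declination: sin δ = sin ε · sin λ_s = sin 25.19° × sin 101.6° = 0.41693, so δ = +24.641°.
cos H₀ = −tan(+62.1°) tan(+24.641°) = -0.8663, H₀ = 2.6186 rad.
Bracket: H₀ sin φ sin δ + cos φ cos δ sin H₀ = 2.6186×0.88377×0.41693 + 0.46793×0.90894×0.49947 = 0.964876 + 0.212435 = 1.177311.
Q̄ = (S₀/π) × [bracket] = (589/π) × 1.177311 = 220.73 W/m².
— Configuration B (φ=-57.5°):
cos H₀ = −tan(-57.5°) tan(+24.641°) = 0.7200, H₀ = 0.7670 rad.
Bracket: H₀ sin φ sin δ + cos φ cos δ sin H₀ = 0.7670×-0.84339×0.41693 + 0.53730×0.90894×0.69396 = -0.269704 + 0.338912 = 0.069208.
Q̄ = (S₀/π) × [bracket] = (589/π) × 0.069208 = 12.975 W/m².
Ratio Q̄_A / Q̄_B = 220.73 / 12.975 = 17.01.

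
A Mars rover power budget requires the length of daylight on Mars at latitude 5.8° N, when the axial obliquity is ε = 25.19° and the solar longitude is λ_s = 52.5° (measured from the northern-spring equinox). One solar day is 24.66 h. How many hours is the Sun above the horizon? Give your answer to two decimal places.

12.62 h

Solar declination: sin δ = sin ε · sin λ_s = sin 25.19° × sin 52.5° = 0.33767, so δ = +19.735°.
cos H₀ = −tan φ · tan δ = −tan(+5.8°) × tan(+19.735°) = -0.0364, so H₀ = 1.6072 rad = 92.09°.
Daylight = 2H₀/(2π) × 24.66 h = (1.6072/π) × 24.66 = 12.62 h.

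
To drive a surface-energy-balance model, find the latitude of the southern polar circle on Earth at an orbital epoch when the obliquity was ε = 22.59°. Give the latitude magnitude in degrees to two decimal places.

67.41°

The polar circle is the lowest latitude that experiences at least one full rotation of continuous darkness at the northern-summer solstice; it lies at |ϕ| = 90° − ε = 90° − 22.59° = 67.41°.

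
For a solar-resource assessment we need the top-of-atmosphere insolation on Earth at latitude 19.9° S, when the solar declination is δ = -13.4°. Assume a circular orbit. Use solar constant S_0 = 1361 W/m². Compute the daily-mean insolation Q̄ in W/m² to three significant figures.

cos h₀ = −tan(-19.9°) tan(-13.400°) = -0.0862, h₀ = 1.6571 rad.
Bracket: h₀ sin ϕ sin δ + cos ϕ cos δ sin h₀ = 1.6571×-0.34038×-0.23175 + 0.94029×0.97278×0.99627 = 0.130717 + 0.911283 = 1.042000.
Q̄ = (S_0/π) × [bracket] = (1361/π) × 1.042000 = 451.4 W/m².

Q̄ ≈ 451 W/m²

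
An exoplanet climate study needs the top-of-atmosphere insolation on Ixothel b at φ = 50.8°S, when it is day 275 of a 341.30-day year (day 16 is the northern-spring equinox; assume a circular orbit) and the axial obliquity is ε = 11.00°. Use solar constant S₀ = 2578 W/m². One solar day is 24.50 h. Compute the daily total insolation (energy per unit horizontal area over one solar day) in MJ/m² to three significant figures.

63.0 MJ/m²

Solar longitude: λ_s = 360° × (275 − 16)/341.30 = 273.191°.
sin δ = sin 11.00° × sin 273.191° = -0.19051, so δ = -10.983°.
cos H₀ = −tan(-50.8°) tan(-10.983°) = -0.2380, H₀ = 1.8111 rad.
Bracket: H₀ sin φ sin δ + cos φ cos δ sin H₀ = 1.8111×-0.77494×-0.19051 + 0.63203×0.98168×0.97128 = 0.267380 + 0.602632 = 0.870012.
Q̄ = (S₀/π) × [bracket] = (2578/π) × 0.870012 = 713.93 W/m².
Daily total = Q̄ × 24.50 h × 3600 s/h = 713.93 × 24.50 × 3600 / 10⁶ = 62.97 MJ/m².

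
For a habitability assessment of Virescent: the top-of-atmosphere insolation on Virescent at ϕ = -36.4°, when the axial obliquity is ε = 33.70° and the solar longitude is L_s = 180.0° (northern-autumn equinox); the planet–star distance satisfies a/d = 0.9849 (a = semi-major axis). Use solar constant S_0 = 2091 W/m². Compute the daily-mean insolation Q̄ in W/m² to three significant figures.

Solar declination: sin δ = sin ε · sin L_s = sin 33.70° × sin 180.0° = 0.00000, so δ = +0.000°.
cos h₀ = −tan(-36.4°) tan(+0.000°) = 0.0000, h₀ = 1.5708 rad.
Bracket: h₀ sin ϕ sin δ + cos ϕ cos δ sin h₀ = 1.5708×-0.59342×0.00000 + 0.80489×1.00000×1.00000 = -0.000000 + 0.804890 = 0.804890.
Inverse-square distance factor (a/d)² = 0.9849² = 0.970028.
Q̄ = (S_0/π) × 0.970028 × [bracket] = (2091/π) × 0.970028 × 0.804890 = 519.7 W/m².

Q̄ ≈ 520 W/m²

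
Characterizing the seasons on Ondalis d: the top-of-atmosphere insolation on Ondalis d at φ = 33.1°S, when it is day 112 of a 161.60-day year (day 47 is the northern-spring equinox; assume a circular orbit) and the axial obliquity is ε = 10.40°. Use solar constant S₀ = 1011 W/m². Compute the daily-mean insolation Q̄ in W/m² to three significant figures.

Solar longitude: λ_s = 360° × (112 − 47)/161.60 = 144.802°.
sin δ = sin 10.40° × sin 144.802° = 0.10405, so δ = +5.973°.
cos H₀ = −tan(-33.1°) tan(+5.973°) = 0.0682, H₀ = 1.5025 rad.
Bracket: H₀ sin φ sin δ + cos φ cos δ sin H₀ = 1.5025×-0.54610×0.10405 + 0.83772×0.99457×0.99767 = -0.085375 + 0.831230 = 0.745855.
Q̄ = (S₀/π) × [bracket] = (1011/π) × 0.745855 = 240.0 W/m².

Q̄ ≈ 240 W/m²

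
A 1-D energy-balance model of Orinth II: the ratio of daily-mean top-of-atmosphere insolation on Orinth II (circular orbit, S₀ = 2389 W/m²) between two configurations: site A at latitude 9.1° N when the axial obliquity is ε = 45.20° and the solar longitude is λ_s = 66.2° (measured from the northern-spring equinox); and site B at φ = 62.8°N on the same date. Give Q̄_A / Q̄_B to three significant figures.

— Configuration A (φ=+9.1°):
Solar declination: sin δ = sin ε · sin λ_s = sin 45.20° × sin 66.2° = 0.64923, so δ = +40.483°.
cos H₀ = −tan(+9.1°) tan(+40.483°) = -0.1367, H₀ = 1.7079 rad.
Bracket: H₀ sin φ sin δ + cos φ cos δ sin H₀ = 1.7079×0.15816×0.64923 + 0.98741×0.76059×0.99061 = 0.175371 + 0.743962 = 0.919333.
Q̄ = (S₀/π) × [bracket] = (2389/π) × 0.919333 = 699.10 W/m².
— Configuration B (φ=+62.8°):
cos H₀ = −tan(+62.8°) tan(+40.483°) = -1.6609 ≤ −1 ⇒ polar day, H₀ = π.
Bracket: H₀ sin φ sin δ + cos φ cos δ sin H₀ = 3.1416×0.88942×0.64923 + 0.45710×0.76059×0.00000 = 1.814080 + 0.000000 = 1.814080.
Q̄ = (S₀/π) × [bracket] = (2389/π) × 1.814080 = 1379.5 W/m².
Ratio Q̄_A / Q̄_B = 699.10 / 1379.5 = 0.5068.

Q̄_A / Q̄_B ≈ 0.507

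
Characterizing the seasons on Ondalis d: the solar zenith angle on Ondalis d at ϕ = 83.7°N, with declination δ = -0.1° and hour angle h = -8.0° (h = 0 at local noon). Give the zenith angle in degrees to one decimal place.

θ_z = 83.9°

cos θ_z = sin ϕ sin δ + cos ϕ cos δ cos h = -0.001735 + 0.108666 = 0.106931.
θ_z = arccos(0.106931) = 83.9°.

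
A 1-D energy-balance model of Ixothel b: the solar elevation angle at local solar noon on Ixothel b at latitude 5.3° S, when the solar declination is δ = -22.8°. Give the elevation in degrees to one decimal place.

72.5°

At local noon the hour angle is zero, so the zenith angle equals |ϕ − δ| = |-5.3° − (-22.800°)| = 17.500°.
Elevation = 90° − 17.500° = 72.5°.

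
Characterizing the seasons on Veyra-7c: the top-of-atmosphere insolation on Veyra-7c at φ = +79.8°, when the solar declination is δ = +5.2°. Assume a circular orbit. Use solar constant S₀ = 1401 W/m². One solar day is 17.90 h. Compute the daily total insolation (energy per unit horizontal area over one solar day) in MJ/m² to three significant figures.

cos H₀ = −tan(+79.8°) tan(+5.200°) = -0.5058, H₀ = 2.1011 rad.
Bracket: H₀ sin φ sin δ + cos φ cos δ sin H₀ = 2.1011×0.98420×0.09063 + 0.17708×0.99588×0.86265 = 0.187414 + 0.152129 = 0.339543.
Q̄ = (S₀/π) × [bracket] = (1401/π) × 0.339543 = 151.42 W/m².
Daily total = Q̄ × 17.90 h × 3600 s/h = 151.42 × 17.90 × 3600 / 10⁶ = 9.758 MJ/m².

9.76 MJ/m²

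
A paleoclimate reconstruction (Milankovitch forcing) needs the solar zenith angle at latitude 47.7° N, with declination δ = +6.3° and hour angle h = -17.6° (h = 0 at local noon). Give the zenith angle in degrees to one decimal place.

cos θ_z = sin φ sin δ + cos φ cos δ cos h = 0.081163 + 0.637635 = 0.718798.
θ_z = arccos(0.718798) = 44.0°.

θ_z = 44.0°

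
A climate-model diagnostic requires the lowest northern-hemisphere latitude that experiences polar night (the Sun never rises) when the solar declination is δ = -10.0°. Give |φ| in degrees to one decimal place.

Polar night requires cos H₀ = −tan φ tan δ ≥ 1, i.e. tan φ tan δ ≤ −1.
The boundary is |tan φ| · |tan δ| = 1, so |φ| = 90° − |δ| = 90° − 10.0° = 80.0° in the northern hemisphere.

|φ| = 80.0°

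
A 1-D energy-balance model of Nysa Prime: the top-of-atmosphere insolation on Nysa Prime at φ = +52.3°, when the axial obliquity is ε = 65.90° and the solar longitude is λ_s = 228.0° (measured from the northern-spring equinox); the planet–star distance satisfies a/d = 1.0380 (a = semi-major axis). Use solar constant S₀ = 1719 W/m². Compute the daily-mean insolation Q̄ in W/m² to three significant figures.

Q̄ ≈ 0.00 W/m²

Solar declination: sin δ = sin ε · sin λ_s = sin 65.90° × sin 228.0° = -0.67837, so δ = -42.716°.
cos H₀ = −tan(+52.3°) tan(-42.716°) = 1.1946 ≥ 1 ⇒ polar night, H₀ = 0 and Q̄ = 0.
Inverse-square distance factor (a/d)² = 1.0380² = 1.077444.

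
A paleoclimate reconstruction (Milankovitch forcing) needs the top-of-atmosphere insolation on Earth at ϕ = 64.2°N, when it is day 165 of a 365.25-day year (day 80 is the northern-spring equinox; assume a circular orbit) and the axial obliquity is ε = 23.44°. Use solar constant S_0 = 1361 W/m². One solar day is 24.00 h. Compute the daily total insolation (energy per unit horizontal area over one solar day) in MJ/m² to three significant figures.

Solar longitude: L_s = 360° × (165 − 80)/365.25 = 83.778°.
sin δ = sin 23.44° × sin 83.778° = 0.39545, so δ = +23.294°.
cos h₀ = −tan(+64.2°) tan(+23.294°) = -0.8906, h₀ = 2.6695 rad.
Bracket: h₀ sin ϕ sin δ + cos ϕ cos δ sin h₀ = 2.6695×0.90032×0.39545 + 0.43523×0.91849×0.45476 = 0.950426 + 0.181792 = 1.132218.
Q̄ = (S_0/π) × [bracket] = (1361/π) × 1.132218 = 490.50 W/m².
Daily total = Q̄ × 24.00 h × 3600 s/h = 490.50 × 24.00 × 3600 / 10⁶ = 42.38 MJ/m².

42.4 MJ/m²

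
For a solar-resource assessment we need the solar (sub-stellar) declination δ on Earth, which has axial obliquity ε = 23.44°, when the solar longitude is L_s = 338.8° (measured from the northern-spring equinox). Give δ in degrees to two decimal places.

sin δ = sin ε · sin L_s = sin 23.44° × sin 338.8° = -0.143850.
δ = arcsin(-0.143850) = -8.27°.

δ = -8.27°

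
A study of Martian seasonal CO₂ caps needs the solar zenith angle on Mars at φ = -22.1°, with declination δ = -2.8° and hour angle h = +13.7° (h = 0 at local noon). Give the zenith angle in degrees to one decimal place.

cos θ_z = sin φ sin δ + cos φ cos δ cos h = 0.018378 + 0.899093 = 0.917471.
θ_z = arccos(0.917471) = 23.4°.

θ_z = 23.4°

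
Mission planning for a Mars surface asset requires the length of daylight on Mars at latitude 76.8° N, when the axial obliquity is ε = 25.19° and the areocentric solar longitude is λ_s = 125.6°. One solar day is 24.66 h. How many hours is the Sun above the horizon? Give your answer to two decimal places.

sin δ = sin 25.19° × sin 125.6° = 0.34607, so δ = +20.247°.
Sunrise equation: cos H₀ = −tan φ · tan δ = -1.5727 ≤ −1, so the Sun never sets (polar day) and H₀ = π.
Daylight = 2H₀/(2π) × 24.66 h = (3.1416/π) × 24.66 = 24.66 h.

24.66 h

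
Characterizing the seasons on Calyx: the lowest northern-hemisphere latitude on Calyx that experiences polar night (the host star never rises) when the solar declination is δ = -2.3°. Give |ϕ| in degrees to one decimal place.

Polar night requires cos h₀ = −tan ϕ tan δ ≥ 1, i.e. tan ϕ tan δ ≤ −1.
The boundary is |tan ϕ| · |tan δ| = 1, so |ϕ| = 90° − |δ| = 90° − 2.3° = 87.7° in the northern hemisphere.

|ϕ| = 87.7°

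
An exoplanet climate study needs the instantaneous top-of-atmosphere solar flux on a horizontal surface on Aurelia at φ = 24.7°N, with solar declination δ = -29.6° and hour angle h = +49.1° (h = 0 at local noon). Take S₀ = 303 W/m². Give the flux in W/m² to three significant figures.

cos θ_z = sin φ sin δ + cos φ cos δ cos h = -0.206402 + 0.517208 = 0.310806.
Flux = S₀ · cos θ_z = 303 × 0.310806 = 94.17 W/m².

94.2 W/m²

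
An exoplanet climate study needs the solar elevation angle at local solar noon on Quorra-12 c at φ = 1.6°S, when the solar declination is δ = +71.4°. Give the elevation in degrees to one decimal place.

At local noon the hour angle is zero, so the zenith angle equals |φ − δ| = |-1.6° − (+71.400°)| = 73.000°.
Elevation = 90° − 73.000° = 17.0°.

17.0°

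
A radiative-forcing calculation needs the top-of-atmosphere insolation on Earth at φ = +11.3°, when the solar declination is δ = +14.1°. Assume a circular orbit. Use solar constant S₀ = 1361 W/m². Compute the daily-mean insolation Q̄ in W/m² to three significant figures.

Q̄ ≈ 445 W/m²

cos H₀ = −tan(+11.3°) tan(+14.100°) = -0.0502, H₀ = 1.6210 rad.
Bracket: H₀ sin φ sin δ + cos φ cos δ sin H₀ = 1.6210×0.19595×0.24362 + 0.98061×0.96987×0.99874 = 0.077382 + 0.949866 = 1.027248.
Q̄ = (S₀/π) × [bracket] = (1361/π) × 1.027248 = 445.0 W/m².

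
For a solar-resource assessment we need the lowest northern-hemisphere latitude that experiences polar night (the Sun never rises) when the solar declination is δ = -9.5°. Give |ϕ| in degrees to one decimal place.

Polar night requires cos h₀ = −tan ϕ tan δ ≥ 1, i.e. tan ϕ tan δ ≤ −1.
The boundary is |tan ϕ| · |tan δ| = 1, so |ϕ| = 90° − |δ| = 90° − 9.5° = 80.5° in the northern hemisphere.

|ϕ| = 80.5°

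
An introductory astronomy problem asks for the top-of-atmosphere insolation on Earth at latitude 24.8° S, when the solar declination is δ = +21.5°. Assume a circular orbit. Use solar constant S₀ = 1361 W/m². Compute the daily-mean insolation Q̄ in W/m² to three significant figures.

cos H₀ = −tan(-24.8°) tan(+21.500°) = 0.1820, H₀ = 1.3878 rad.
Bracket: H₀ sin φ sin δ + cos φ cos δ sin H₀ = 1.3878×-0.41945×0.36650 + 0.90778×0.93042×0.98330 = -0.213344 + 0.830512 = 0.617168.
Q̄ = (S₀/π) × [bracket] = (1361/π) × 0.617168 = 267.4 W/m².

Q̄ ≈ 267 W/m²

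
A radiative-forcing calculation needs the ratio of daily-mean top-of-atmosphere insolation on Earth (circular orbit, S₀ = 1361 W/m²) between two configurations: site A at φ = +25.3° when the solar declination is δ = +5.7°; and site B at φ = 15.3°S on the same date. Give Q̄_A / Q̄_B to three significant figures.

— Configuration A (φ=+25.3°):
cos H₀ = −tan(+25.3°) tan(+5.700°) = -0.0472, H₀ = 1.6180 rad.
Bracket: H₀ sin φ sin δ + cos φ cos δ sin H₀ = 1.6180×0.42736×0.09932 + 0.90408×0.99506×0.99889 = 0.068677 + 0.898615 = 0.967292.
Q̄ = (S₀/π) × [bracket] = (1361/π) × 0.967292 = 419.05 W/m².
— Configuration B (φ=-15.3°):
cos H₀ = −tan(-15.3°) tan(+5.700°) = 0.0273, H₀ = 1.5435 rad.
Bracket: H₀ sin φ sin δ + cos φ cos δ sin H₀ = 1.5435×-0.26387×0.09932 + 0.96456×0.99506×0.99963 = -0.040451 + 0.959440 = 0.918989.
Q̄ = (S₀/π) × [bracket] = (1361/π) × 0.918989 = 398.12 W/m².
Ratio Q̄_A / Q̄_B = 419.05 / 398.12 = 1.053.

Q̄_A / Q̄_B ≈ 1.05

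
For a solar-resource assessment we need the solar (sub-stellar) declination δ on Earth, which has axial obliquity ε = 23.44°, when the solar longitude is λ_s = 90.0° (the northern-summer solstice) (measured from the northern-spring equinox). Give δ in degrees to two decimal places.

sin δ = sin ε · sin λ_s = sin 23.44° × sin 90.0° = 0.397789.
δ = arcsin(0.397789) = +23.44°.

δ = +23.44°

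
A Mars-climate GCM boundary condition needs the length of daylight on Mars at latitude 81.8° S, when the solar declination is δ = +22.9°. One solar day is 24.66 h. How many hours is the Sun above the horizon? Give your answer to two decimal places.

0.00 h

cos H₀ = −tan φ · tan δ = 2.9314 ≥ 1, so the Sun never rises (polar night) and H₀ = 0.
Daylight = 2H₀/(2π) × 24.66 h = (0.0000/π) × 24.66 = 0.00 h.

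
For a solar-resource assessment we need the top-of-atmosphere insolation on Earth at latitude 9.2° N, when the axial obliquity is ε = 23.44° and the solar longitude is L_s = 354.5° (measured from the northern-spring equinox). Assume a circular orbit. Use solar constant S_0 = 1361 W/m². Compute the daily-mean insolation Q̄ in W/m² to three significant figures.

Solar declination: sin δ = sin ε · sin L_s = sin 23.44° × sin 354.5° = -0.03813, so δ = -2.185°.
cos h₀ = −tan(+9.2°) tan(-2.185°) = 0.0062, h₀ = 1.5646 rad.
Bracket: h₀ sin ϕ sin δ + cos ϕ cos δ sin h₀ = 1.5646×0.15988×-0.03813 + 0.98714×0.99927×0.99998 = -0.009538 + 0.986400 = 0.976862.
Q̄ = (S_0/π) × [bracket] = (1361/π) × 0.976862 = 423.2 W/m².

Q̄ ≈ 423 W/m²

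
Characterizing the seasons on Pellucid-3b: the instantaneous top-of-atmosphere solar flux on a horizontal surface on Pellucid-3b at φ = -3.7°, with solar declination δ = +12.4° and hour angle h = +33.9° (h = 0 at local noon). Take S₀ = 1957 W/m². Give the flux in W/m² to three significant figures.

cos θ_z = sin φ sin δ + cos φ cos δ cos h = -0.013857 + 0.808960 = 0.795103.
Flux = S₀ · cos θ_z = 1957 × 0.795103 = 1556 W/m².

1.56e+03 W/m²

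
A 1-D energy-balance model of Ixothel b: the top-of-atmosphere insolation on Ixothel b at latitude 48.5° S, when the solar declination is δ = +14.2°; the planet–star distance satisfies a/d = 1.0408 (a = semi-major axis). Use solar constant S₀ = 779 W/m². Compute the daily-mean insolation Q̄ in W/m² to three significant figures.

cos H₀ = −tan(-48.5°) tan(+14.200°) = 0.2860, H₀ = 1.2807 rad.
Bracket: H₀ sin φ sin δ + cos φ cos δ sin H₀ = 1.2807×-0.74896×0.24531 + 0.66262×0.96945×0.95823 = -0.235300 + 0.615545 = 0.380245.
Inverse-square distance factor (a/d)² = 1.0408² = 1.083265.
Q̄ = (S₀/π) × 1.083265 × [bracket] = (779/π) × 1.083265 × 0.380245 = 102.1 W/m².

Q̄ ≈ 102 W/m²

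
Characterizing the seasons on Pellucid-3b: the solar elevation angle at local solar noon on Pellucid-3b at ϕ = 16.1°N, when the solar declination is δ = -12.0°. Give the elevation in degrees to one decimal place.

At local noon the hour angle is zero, so the zenith angle equals |ϕ − δ| = |+16.1° − (-12.000°)| = 28.100°.
Elevation = 90° − 28.100° = 61.9°.

61.9°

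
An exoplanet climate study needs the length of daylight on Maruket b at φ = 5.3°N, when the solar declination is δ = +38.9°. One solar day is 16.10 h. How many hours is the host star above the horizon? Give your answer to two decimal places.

cos H₀ = −tan φ · tan δ = −tan(+5.3°) × tan(+38.900°) = -0.0749, so H₀ = 1.6457 rad = 94.29°.
Daylight = 2H₀/(2π) × 16.10 h = (1.6457/π) × 16.10 = 8.43 h.

8.43 h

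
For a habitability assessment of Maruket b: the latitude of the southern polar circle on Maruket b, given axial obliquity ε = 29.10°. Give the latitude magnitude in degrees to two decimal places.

60.90°

The polar circle is the lowest latitude that experiences at least one full rotation of continuous darkness at the northern-summer solstice; it lies at |φ| = 90° − ε = 90° − 29.10° = 60.90°.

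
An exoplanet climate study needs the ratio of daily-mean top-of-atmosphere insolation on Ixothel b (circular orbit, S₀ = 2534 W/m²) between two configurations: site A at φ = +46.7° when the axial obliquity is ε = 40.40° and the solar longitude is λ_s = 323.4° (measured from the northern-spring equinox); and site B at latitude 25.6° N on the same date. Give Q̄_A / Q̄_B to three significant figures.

Q̄_A / Q̄_B ≈ 0.434

— Configuration A (φ=+46.7°):
Solar declination: sin δ = sin ε · sin λ_s = sin 40.40° × sin 323.4° = -0.38643, so δ = -22.732°.
cos H₀ = −tan(+46.7°) tan(-22.732°) = 0.4446, H₀ = 1.1101 rad.
Bracket: H₀ sin φ sin δ + cos φ cos δ sin H₀ = 1.1101×0.72777×-0.38643 + 0.68582×0.92232×0.89573 = -0.312196 + 0.566590 = 0.254394.
Q̄ = (S₀/π) × [bracket] = (2534/π) × 0.254394 = 205.19 W/m².
— Configuration B (φ=+25.6°):
cos H₀ = −tan(+25.6°) tan(-22.732°) = 0.2007, H₀ = 1.3687 rad.
Bracket: H₀ sin φ sin δ + cos φ cos δ sin H₀ = 1.3687×0.43209×-0.38643 + 0.90183×0.92232×0.97965 = -0.228535 + 0.814849 = 0.586314.
Q̄ = (S₀/π) × [bracket] = (2534/π) × 0.586314 = 472.92 W/m².
Ratio Q̄_A / Q̄_B = 205.19 / 472.92 = 0.4339.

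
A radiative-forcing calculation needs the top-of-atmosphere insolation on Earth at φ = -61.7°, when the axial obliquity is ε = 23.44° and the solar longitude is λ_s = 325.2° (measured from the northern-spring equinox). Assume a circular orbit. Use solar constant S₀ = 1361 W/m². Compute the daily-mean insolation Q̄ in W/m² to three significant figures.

Q̄ ≈ 355 W/m²

Solar declination: sin δ = sin ε · sin λ_s = sin 23.44° × sin 325.2° = -0.22702, so δ = -13.122°.
cos H₀ = −tan(-61.7°) tan(-13.122°) = -0.4329, H₀ = 2.0185 rad.
Bracket: H₀ sin φ sin δ + cos φ cos δ sin H₀ = 2.0185×-0.88048×-0.22702 + 0.47409×0.97389×0.90143 = 0.403471 + 0.416201 = 0.819672.
Q̄ = (S₀/π) × [bracket] = (1361/π) × 0.819672 = 355.1 W/m².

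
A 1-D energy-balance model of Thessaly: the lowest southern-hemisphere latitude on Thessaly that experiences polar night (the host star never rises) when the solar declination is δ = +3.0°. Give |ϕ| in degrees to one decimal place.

|ϕ| = 87.0°

Polar night requires cos h₀ = −tan ϕ tan δ ≥ 1, i.e. tan ϕ tan δ ≤ −1.
The boundary is |tan ϕ| · |tan δ| = 1, so |ϕ| = 90° − |δ| = 90° − 3.0° = 87.0° in the southern hemisphere.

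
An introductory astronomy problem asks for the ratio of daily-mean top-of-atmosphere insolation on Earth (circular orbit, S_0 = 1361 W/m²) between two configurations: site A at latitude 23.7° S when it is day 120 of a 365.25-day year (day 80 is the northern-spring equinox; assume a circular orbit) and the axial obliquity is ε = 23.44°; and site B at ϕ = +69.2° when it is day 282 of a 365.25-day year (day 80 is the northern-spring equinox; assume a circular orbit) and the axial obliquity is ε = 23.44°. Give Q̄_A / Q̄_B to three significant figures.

Q̄_A / Q̄_B ≈ 4.02

— Configuration A (ϕ=-23.7°):
Solar longitude: L_s = 360° × (120 − 80)/365.25 = 39.425°.
sin δ = sin 23.44° × sin 39.425° = 0.25262, so δ = +14.633°.
cos h₀ = −tan(-23.7°) tan(+14.633°) = 0.1146, h₀ = 1.4559 rad.
Bracket: h₀ sin ϕ sin δ + cos ϕ cos δ sin h₀ = 1.4559×-0.40195×0.25262 + 0.91566×0.96756×0.99341 = -0.147833 + 0.880118 = 0.732285.
Q̄ = (S_0/π) × [bracket] = (1361/π) × 0.732285 = 317.24 W/m².
— Configuration B (ϕ=+69.2°):
Solar longitude: L_s = 360° × (282 − 80)/365.25 = 199.097°.
sin δ = sin 23.44° × sin 199.097° = -0.13014, so δ = -7.478°.
cos h₀ = −tan(+69.2°) tan(-7.478°) = 0.3455, h₀ = 1.2180 rad.
Bracket: h₀ sin ϕ sin δ + cos ϕ cos δ sin h₀ = 1.2180×0.93483×-0.13014 + 0.35511×0.99150×0.93841 = -0.148180 + 0.330406 = 0.182226.
Q̄ = (S_0/π) × [bracket] = (1361/π) × 0.182226 = 78.944 W/m².
Ratio Q̄_A / Q̄_B = 317.24 / 78.944 = 4.019.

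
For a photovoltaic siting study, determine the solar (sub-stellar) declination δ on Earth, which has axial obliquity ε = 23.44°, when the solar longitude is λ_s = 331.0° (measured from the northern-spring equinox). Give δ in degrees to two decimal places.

sin δ = sin ε · sin λ_s = sin 23.44° × sin 331.0° = -0.192852.
δ = arcsin(-0.192852) = -11.12°.

δ = -11.12°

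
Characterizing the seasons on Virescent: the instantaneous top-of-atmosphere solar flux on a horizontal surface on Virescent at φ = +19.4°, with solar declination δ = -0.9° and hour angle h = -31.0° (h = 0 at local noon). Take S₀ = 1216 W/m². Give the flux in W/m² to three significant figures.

cos θ_z = sin φ sin δ + cos φ cos δ cos h = -0.005217 + 0.808400 = 0.803183.
Flux = S₀ · cos θ_z = 1216 × 0.803183 = 976.7 W/m².

977 W/m²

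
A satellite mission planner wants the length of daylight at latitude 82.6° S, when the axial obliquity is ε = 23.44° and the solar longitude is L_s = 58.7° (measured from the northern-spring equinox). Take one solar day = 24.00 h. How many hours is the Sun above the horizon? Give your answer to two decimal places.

Solar declination: sin δ = sin ε · sin L_s = sin 23.44° × sin 58.7° = 0.33989, so δ = +19.870°.
cos h₀ = −tan ϕ · tan δ = 2.7827 ≥ 1, so the Sun never rises (polar night) and h₀ = 0.
Daylight = 2h₀/(2π) × 24.00 h = (0.0000/π) × 24.00 = 0.00 h.

0.00 h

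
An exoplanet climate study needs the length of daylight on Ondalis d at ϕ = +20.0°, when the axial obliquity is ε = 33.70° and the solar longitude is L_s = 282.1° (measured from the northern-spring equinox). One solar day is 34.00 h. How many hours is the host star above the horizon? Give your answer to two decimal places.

Solar declination: sin δ = sin ε · sin L_s = sin 33.70° × sin 282.1° = -0.54252, so δ = -32.855°.
cos h₀ = −tan ϕ · tan δ = −tan(+20.0°) × tan(-32.855°) = 0.2351, so h₀ = 1.3335 rad = 76.40°.
Daylight = 2h₀/(2π) × 34.00 h = (1.3335/π) × 34.00 = 14.43 h.

14.43 h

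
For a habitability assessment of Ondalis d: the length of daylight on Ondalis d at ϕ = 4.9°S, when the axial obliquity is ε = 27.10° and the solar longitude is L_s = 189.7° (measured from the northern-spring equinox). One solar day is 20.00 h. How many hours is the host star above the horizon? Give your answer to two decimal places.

10.04 h

Solar declination: sin δ = sin ε · sin L_s = sin 27.10° × sin 189.7° = -0.07675, so δ = -4.402°.
cos h₀ = −tan ϕ · tan δ = −tan(-4.9°) × tan(-4.402°) = -0.0066, so h₀ = 1.5774 rad = 90.38°.
Daylight = 2h₀/(2π) × 20.00 h = (1.5774/π) × 20.00 = 10.04 h.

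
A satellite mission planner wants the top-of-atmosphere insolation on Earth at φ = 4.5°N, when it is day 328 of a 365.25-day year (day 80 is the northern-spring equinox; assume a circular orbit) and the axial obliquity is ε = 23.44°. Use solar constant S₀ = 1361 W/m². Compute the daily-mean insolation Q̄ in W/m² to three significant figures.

Solar longitude: λ_s = 360° × (328 − 80)/365.25 = 244.435°.
sin δ = sin 23.44° × sin 244.435° = -0.35884, so δ = -21.029°.
cos H₀ = −tan(+4.5°) tan(-21.029°) = 0.0303, H₀ = 1.5405 rad.
Bracket: H₀ sin φ sin δ + cos φ cos δ sin H₀ = 1.5405×0.07846×-0.35884 + 0.99692×0.93340×0.99954 = -0.043372 + 0.930097 = 0.886725.
Q̄ = (S₀/π) × [bracket] = (1361/π) × 0.886725 = 384.1 W/m².

Q̄ ≈ 384 W/m²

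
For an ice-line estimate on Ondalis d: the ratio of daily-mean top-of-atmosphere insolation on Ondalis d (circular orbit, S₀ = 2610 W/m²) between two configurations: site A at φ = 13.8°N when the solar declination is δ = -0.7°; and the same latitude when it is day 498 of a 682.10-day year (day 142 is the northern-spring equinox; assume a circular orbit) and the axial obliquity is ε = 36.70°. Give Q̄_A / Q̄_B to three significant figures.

Q̄_A / Q̄_B ≈ 1.03

— Configuration A (φ=+13.8°):
cos H₀ = −tan(+13.8°) tan(-0.700°) = 0.0030, H₀ = 1.5678 rad.
Bracket: H₀ sin φ sin δ + cos φ cos δ sin H₀ = 1.5678×0.23853×-0.01222 + 0.97113×0.99993×1.00000 = -0.004570 + 0.971062 = 0.966492.
Q̄ = (S₀/π) × [bracket] = (2610/π) × 0.966492 = 802.95 W/m².
— Configuration B (φ=+13.8°):
Solar longitude: λ_s = 360° × (498 − 142)/682.10 = 187.890°.
sin δ = sin 36.70° × sin 187.890° = -0.08204, so δ = -4.706°.
cos H₀ = −tan(+13.8°) tan(-4.706°) = 0.0202, H₀ = 1.5506 rad.
Bracket: H₀ sin φ sin δ + cos φ cos δ sin H₀ = 1.5506×0.23853×-0.08204 + 0.97113×0.99663×0.99980 = -0.030344 + 0.967664 = 0.937320.
Q̄ = (S₀/π) × [bracket] = (2610/π) × 0.937320 = 778.71 W/m².
Ratio Q̄_A / Q̄_B = 802.95 / 778.71 = 1.031.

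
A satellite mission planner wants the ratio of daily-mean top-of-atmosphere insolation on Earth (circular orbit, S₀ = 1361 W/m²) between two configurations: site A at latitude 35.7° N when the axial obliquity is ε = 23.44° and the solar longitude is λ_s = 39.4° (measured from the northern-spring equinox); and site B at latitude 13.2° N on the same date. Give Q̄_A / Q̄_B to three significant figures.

Q̄_A / Q̄_B ≈ 0.997

— Configuration A (φ=+35.7°):
Solar declination: sin δ = sin ε · sin λ_s = sin 23.44° × sin 39.4° = 0.25249, so δ = +14.625°.
cos H₀ = −tan(+35.7°) tan(+14.625°) = -0.1875, H₀ = 1.7594 rad.
Bracket: H₀ sin φ sin δ + cos φ cos δ sin H₀ = 1.7594×0.58354×0.25249 + 0.81208×0.96760×0.98226 = 0.259227 + 0.771829 = 1.031056.
Q̄ = (S₀/π) × [bracket] = (1361/π) × 1.031056 = 446.67 W/m².
— Configuration B (φ=+13.2°):
cos H₀ = −tan(+13.2°) tan(+14.625°) = -0.0612, H₀ = 1.6320 rad.
Bracket: H₀ sin φ sin δ + cos φ cos δ sin H₀ = 1.6320×0.22835×0.25249 + 0.97358×0.96760×0.99813 = 0.094095 + 0.940274 = 1.034369.
Q̄ = (S₀/π) × [bracket] = (1361/π) × 1.034369 = 448.11 W/m².
Ratio Q̄_A / Q̄_B = 446.67 / 448.11 = 0.9968.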